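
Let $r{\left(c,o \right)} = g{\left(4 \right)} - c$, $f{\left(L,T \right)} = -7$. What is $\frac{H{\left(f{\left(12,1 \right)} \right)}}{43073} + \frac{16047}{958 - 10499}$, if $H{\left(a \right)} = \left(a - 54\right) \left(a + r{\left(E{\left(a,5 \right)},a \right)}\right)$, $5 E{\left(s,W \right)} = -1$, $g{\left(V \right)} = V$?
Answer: $- \frac{3447814141}{2054797465} \approx -1.6779$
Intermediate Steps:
$E{\left(s,W \right)} = - \frac{1}{5}$ ($E{\left(s,W \right)} = \frac{1}{5} \left(-1\right) = - \frac{1}{5}$)
$r{\left(c,o \right)} = 4 - c$
$H{\left(a \right)} = \left(-54 + a\right) \left(\frac{21}{5} + a\right)$ ($H{\left(a \right)} = \left(a - 54\right) \left(a + \left(4 - - \frac{1}{5}\right)\right) = \left(-54 + a\right) \left(a + \left(4 + \frac{1}{5}\right)\right) = \left(-54 + a\right) \left(a + \frac{21}{5}\right) = \left(-54 + a\right) \left(\frac{21}{5} + a\right)$)
$\frac{H{\left(f{\left(12,1 \right)} \right)}}{43073} + \frac{16047}{958 - 10499} = \frac{- \frac{1134}{5} + \left(-7\right)^{2} - - \frac{1743}{5}}{43073} + \frac{16047}{958 - 10499} = \left(- \frac{1134}{5} + 49 + \frac{1743}{5}\right) \frac{1}{43073} + \frac{16047}{958 - 10499} = \frac{854}{5} \cdot \frac{1}{43073} + \frac{16047}{-9541} = \frac{854}{215365} + 16047 \left(- \frac{1}{9541}\right) = \frac{854}{215365} - \frac{16047}{9541} = - \frac{3447814141}{2054797465}$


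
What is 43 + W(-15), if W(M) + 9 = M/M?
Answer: 35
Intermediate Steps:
W(M) = -8 (W(M) = -9 + M/M = -9 + 1 = -8)
43 + W(-15) = 43 - 8 = 35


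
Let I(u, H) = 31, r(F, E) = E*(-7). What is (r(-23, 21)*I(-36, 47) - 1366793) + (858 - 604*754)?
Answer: -1825908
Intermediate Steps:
r(F, E) = -7*E
(r(-23, 21)*I(-36, 47) - 1366793) + (858 - 604*754) = (-7*21*31 - 1366793) + (858 - 604*754) = (-147*31 - 1366793) + (858 - 455416) = (-4557 - 1366793) - 454558 = -1371350 - 454558 = -1825908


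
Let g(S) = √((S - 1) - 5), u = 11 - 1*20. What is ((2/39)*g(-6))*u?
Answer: -12*I*√3/13 ≈ -1.5988*I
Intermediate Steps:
u = -9 (u = 11 - 20 = -9)
g(S) = √(-6 + S) (g(S) = √((-1 + S) - 5) = √(-6 + S))
((2/39)*g(-6))*u = ((2/39)*√(-6 - 6))*(-9) = ((2*(1/39))*√(-12))*(-9) = (2*(2*I*√3)/39)*(-9) = (4*I*√3/39)*(-9) = -12*I*√3/13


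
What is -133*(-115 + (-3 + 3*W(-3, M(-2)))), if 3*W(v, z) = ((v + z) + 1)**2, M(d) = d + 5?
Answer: 15561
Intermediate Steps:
M(d) = 5 + d
W(v, z) = (1 + v + z)**2/3 (W(v, z) = ((v + z) + 1)**2/3 = (1 + v + z)**2/3)
-133*(-115 + (-3 + 3*W(-3, M(-2)))) = -133*(-115 + (-3 + 3*((1 - 3 + (5 - 2))**2/3))) = -133*(-115 + (-3 + 3*((1 - 3 + 3)**2/3))) = -133*(-115 + (-3 + 3*((1/3)*1**2))) = -133*(-115 + (-3 + 3*((1/3)*1))) = -133*(-115 + (-3 + 3*(1/3))) = -133*(-115 + (-3 + 1)) = -133*(-115 - 2) = -133*(-117) = 15561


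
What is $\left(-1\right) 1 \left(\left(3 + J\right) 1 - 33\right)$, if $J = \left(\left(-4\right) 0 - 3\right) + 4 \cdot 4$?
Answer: $17$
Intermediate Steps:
$J = 13$ ($J = \left(0 - 3\right) + 16 = -3 + 16 = 13$)
$\left(-1\right) 1 \left(\left(3 + J\right) 1 - 33\right) = \left(-1\right) 1 \left(\left(3 + 13\right) 1 - 33\right) = - (16 \cdot 1 - 33) = - (16 - 33) = \left(-1\right) \left(-17\right) = 17$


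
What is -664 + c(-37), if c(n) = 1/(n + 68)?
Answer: -20583/31 ≈ -663.97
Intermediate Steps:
c(n) = 1/(68 + n)
-664 + c(-37) = -664 + 1/(68 - 37) = -664 + 1/31 = -20583/31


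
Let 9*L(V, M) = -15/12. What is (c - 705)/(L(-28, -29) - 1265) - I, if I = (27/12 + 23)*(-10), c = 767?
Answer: 22995761/91090 ≈ 252.45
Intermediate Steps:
L(V, M) = -5/36 (L(V, M) = (-15/12)/9 = (-15*1/12)/9 = (⅑)*(-5/4) = -5/36)
I = -505/2 (I = (27*(1/12) + 23)*(-10) = (9/4 + 23)*(-10) = (101/4)*(-10) = -505/2 ≈ -252.50)
(c - 705)/(L(-28, -29) - 1265) - I = (767 - 705)/(-5/36 - 1265) - 1*(-505/2) = 62/(-45545/36) + 505/2 = 62*(-36/45545) + 505/2 = -2232/45545 + 505/2 = 22995761/91090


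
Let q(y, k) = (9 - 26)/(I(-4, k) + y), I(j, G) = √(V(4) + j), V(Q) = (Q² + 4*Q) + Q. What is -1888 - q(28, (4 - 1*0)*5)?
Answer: -354825/188 - 17*√2/188 ≈ -1887.5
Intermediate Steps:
V(Q) = Q² + 5*Q
I(j, G) = √(36 + j) (I(j, G) = √(4*(5 + 4) + j) = √(4*9 + j) = √(36 + j))
q(y, k) = -17/(y + 4*√2) (q(y, k) = (9 - 26)/(√(36 - 4) + y) = -17/(√32 + y) = -17/(4*√2 + y) = -17/(y + 4*√2))
-1888 - q(28, (4 - 1*0)*5) = -1888 - (-17)/(28 + 4*√2) = -1888 + 17/(28 + 4*√2)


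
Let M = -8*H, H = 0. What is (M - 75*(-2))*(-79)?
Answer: -11850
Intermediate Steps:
M = 0 (M = -8*0 = 0)
(M - 75*(-2))*(-79) = (0 - 75*(-2))*(-79) = (0 + 150)*(-79) = 150*(-79) = -11850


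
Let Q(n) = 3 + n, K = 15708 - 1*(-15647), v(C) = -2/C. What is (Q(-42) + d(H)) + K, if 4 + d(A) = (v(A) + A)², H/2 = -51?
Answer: 108492913/2601 ≈ 41712.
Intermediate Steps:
H = -102 (H = 2*(-51) = -102)
K = 31355 (K = 15708 + 15647 = 31355)
d(A) = -4 + (A - 2/A)² (d(A) = -4 + (-2/A + A)² = -4 + (A - 2/A)²)
(Q(-42) + d(H)) + K = ((3 - 42) + (-8 + (-102)² + 4/(-102)²)) + 31355 = (-39 + (-8 + 10404 + 4*(1/10404))) + 31355 = (-39 + (-8 + 10404 + 1/2601)) + 31355 = (-39 + 27039997/2601) + 31355 = 26938558/2601 + 31355 = 108492913/2601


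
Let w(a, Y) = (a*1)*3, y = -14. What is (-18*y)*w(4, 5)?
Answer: 3024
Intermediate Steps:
w(a, Y) = 3*a (w(a, Y) = a*3 = 3*a)
(-18*y)*w(4, 5) = (-18*(-14))*(3*4) = 252*12 = 3024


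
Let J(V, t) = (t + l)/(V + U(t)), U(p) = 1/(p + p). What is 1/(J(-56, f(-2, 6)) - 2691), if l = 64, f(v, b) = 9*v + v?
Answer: -2241/6032291 ≈ -0.00037150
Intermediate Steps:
f(v, b) = 10*v
U(p) = 1/(2*p)
J(V, t) = (64 + t)/(V + 1/(2*t)) (J(V, t) = (t + 64)/(V + 1/(2*t)) = (64 + t)/(V + 1/(2*t)))
1/(J(-56, f(-2, 6)) - 2691) = 1/(2*(10*(-2))*(64 + 10*(-2))/(1 + 2*(-56)*(10*(-2))) - 2691) = 1/(2*(-20)*(64 - 20)/(1 + 2*(-56)*(-20)) - 2691) = 1/(2*(-20)*44/(1 + 2240) - 2691) = 1/(2*(-20)*44/2241 - 2691) = 1/(2*(-20)*(1/2241)*44 - 2691) = 1/(-1760/2241 - 2691) = 1/(-6032291/2241) = -2241/6032291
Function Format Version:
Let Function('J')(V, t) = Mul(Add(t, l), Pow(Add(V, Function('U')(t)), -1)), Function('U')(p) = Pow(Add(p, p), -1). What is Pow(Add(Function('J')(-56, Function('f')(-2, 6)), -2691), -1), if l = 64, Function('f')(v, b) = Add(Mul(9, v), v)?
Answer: Rational(-2241, 6032291) ≈ -0.00037150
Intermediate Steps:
Function('f')(v, b) = Mul(10, v)
Function('U')(p) = Mul(Rational(1, 2), Pow(p, -1)) (Function('U')(p) = Pow(Mul(2, p), -1) = Mul(Rational(1, 2), Pow(p, -1)))
Function('J')(V, t) = Mul(Pow(Add(V, Mul(Rational(1, 2), Pow(t, -1))), -1), Add(64, t)) (Function('J')(V, t) = Mul(Add(t, 64), Pow(Add(V, Mul(Rational(1, 2), Pow(t, -1))), -1)) = Mul(Add(64, t), Pow(Add(V, Mul(Rational(1, 2), Pow(t, -1))), -1)) = Mul(Pow(Add(V, Mul(Rational(1, 2), Pow(t, -1))), -1), Add(64, t)))
Pow(Add(Function('J')(-56, Function('f')(-2, 6)), -2691), -1) = Pow(Add(Mul(2, Mul(10, -2), Pow(Add(1, Mul(2, -56, Mul(10, -2))), -1), Add(64, Mul(10, -2))), -2691), -1) = Pow(Add(Mul(2, -20, Pow(Add(1, Mul(2, -56, -20)), -1), Add(64, -20)), -2691), -1) = Pow(Add(Mul(2, -20, Pow(Add(1, 2240), -1), 44), -2691), -1) = Pow(Add(Mul(2, -20, Pow(2241, -1), 44), -2691), -1) = Pow(Add(Mul(2, -20, Rational(1, 2241), 44), -2691), -1) = Pow(Add(Rational(-1760, 2241), -2691), -1) = Pow(Rational(-6032291, 2241), -1) = Rational(-2241, 6032291)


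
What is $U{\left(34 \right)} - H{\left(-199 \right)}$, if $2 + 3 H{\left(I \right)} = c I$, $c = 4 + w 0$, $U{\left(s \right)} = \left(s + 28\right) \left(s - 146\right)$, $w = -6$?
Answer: $-6678$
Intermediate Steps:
$U{\left(s \right)} = \left(-146 + s\right) \left(28 + s\right)$ ($U{\left(s \right)} = \left(28 + s\right) \left(-146 + s\right) = \left(-146 + s\right) \left(28 + s\right)$)
$c = 4$ ($c = 4 - 0 = 4 + 0 = 4$)
$H{\left(I \right)} = - \frac{2}{3} + \frac{4 I}{3}$
$U{\left(34 \right)} - H{\left(-199 \right)} = \left(-4088 + 34^{2} - 4012\right) - \left(- \frac{2}{3} + \frac{4}{3} \left(-199\right)\right) = \left(-4088 + 1156 - 4012\right) - \left(- \frac{2}{3} - \frac{796}{3}\right) = -6944 - -266 = -6944 + 266 = -6678$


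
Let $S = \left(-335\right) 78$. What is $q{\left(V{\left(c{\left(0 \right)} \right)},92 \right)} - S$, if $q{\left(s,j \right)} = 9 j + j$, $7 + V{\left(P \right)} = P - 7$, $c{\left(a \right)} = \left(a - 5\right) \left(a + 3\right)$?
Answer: $27050$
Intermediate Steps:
$c{\left(a \right)} = \left(-5 + a\right) \left(3 + a\right)$
$V{\left(P \right)} = -14 + P$ ($V{\left(P \right)} = -7 + \left(P - 7\right) = -7 + \left(-7 + P\right) = -14 + P$)
$q{\left(s,j \right)} = 10 j$
$S = -26130$
$q{\left(V{\left(c{\left(0 \right)} \right)},92 \right)} - S = 10 \cdot 92 - -26130 = 920 + 26130 = 27050$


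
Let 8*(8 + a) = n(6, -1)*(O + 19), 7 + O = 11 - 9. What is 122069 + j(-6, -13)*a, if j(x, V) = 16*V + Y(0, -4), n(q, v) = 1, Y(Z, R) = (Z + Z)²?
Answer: 123369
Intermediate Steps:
Y(Z, R) = 4*Z² (Y(Z, R) = (2*Z)² = 4*Z²)
O = -5 (O = -7 + (11 - 9) = -7 + 2 = -5)
j(x, V) = 16*V (j(x, V) = 16*V + 4*0² = 16*V + 4*0 = 16*V + 0 = 16*V)
a = -25/4 (a = -8 + (1*(-5 + 19))/8 = -8 + (1*14)/8 = -8 + (⅛)*14 = -8 + 7/4 = -25/4 ≈ -6.2500)
122069 + j(-6, -13)*a = 122069 + (16*(-13))*(-25/4) = 122069 - 208*(-25/4) = 122069 + 1300 = 123369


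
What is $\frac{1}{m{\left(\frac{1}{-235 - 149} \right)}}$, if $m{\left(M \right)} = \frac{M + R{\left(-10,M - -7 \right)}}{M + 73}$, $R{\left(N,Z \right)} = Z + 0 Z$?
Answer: $\frac{28031}{2686} \approx 10.436$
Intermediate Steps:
$R{\left(N,Z \right)} = Z$ ($R{\left(N,Z \right)} = Z + 0 = Z$)
$m{\left(M \right)} = \frac{7 + 2 M}{73 + M}$ ($m{\left(M \right)} = \frac{M + \left(M - -7\right)}{M + 73} = \frac{M + \left(M + 7\right)}{73 + M} = \frac{M + \left(7 + M\right)}{73 + M} = \frac{7 + 2 M}{73 + M}$)
$\frac{1}{m{\left(\frac{1}{-235 - 149} \right)}} = \frac{1}{\frac{1}{73 + \frac{1}{-235 - 149}} \left(7 + \frac{2}{-235 - 149}\right)} = \frac{1}{\frac{1}{73 + \frac{1}{-384}} \left(7 + \frac{2}{-384}\right)} = \frac{1}{\frac{1}{73 - \frac{1}{384}} \left(7 + 2 \left(- \frac{1}{384}\right)\right)} = \frac{1}{\frac{1}{\frac{28031}{384}} \left(7 - \frac{1}{192}\right)} = \frac{1}{\frac{384}{28031} \cdot \frac{1343}{192}} = \frac{1}{\frac{2686}{28031}} = \frac{28031}{2686}$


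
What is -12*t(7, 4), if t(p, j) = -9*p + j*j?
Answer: 564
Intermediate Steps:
t(p, j) = j**2 - 9*p (t(p, j) = -9*p + j**2 = j**2 - 9*p)
-12*t(7, 4) = -12*(4**2 - 9*7) = -12*(16 - 63) = -12*(-47) = 564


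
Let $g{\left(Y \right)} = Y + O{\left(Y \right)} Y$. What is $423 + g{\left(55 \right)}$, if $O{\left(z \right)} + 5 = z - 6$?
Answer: $2898$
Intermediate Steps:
$O{\left(z \right)} = -11 + z$ ($O{\left(z \right)} = -5 + \left(z - 6\right) = -5 + \left(-6 + z\right) = -11 + z$)
$g{\left(Y \right)} = Y + Y \left(-11 + Y\right)$ ($g{\left(Y \right)} = Y + \left(-11 + Y\right) Y = Y + Y \left(-11 + Y\right)$)
$423 + g{\left(55 \right)} = 423 + 55 \left(-10 + 55\right) = 423 + 55 \cdot 45 = 423 + 2475 = 2898$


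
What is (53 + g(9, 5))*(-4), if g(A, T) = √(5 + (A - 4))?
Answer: -212 - 4*√10 ≈ -224.65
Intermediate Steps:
g(A, T) = √(1 + A) (g(A, T) = √(5 + (-4 + A)) = √(1 + A))
(53 + g(9, 5))*(-4) = (53 + √(1 + 9))*(-4) = (53 + √10)*(-4) = -212 - 4*√10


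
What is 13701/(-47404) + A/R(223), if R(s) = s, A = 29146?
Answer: 1378581661/10571092 ≈ 130.41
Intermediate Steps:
13701/(-47404) + A/R(223) = 13701/(-47404) + 29146/223 = 13701*(-1/47404) + 29146*(1/223) = -13701/47404 + 29146/223 = 1378581661/10571092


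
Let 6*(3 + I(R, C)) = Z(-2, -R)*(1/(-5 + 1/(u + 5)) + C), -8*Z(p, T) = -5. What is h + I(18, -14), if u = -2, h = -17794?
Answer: -11960579/672 ≈ -17798.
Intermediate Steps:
Z(p, T) = 5/8 (Z(p, T) = -⅛*(-5) = 5/8)
I(R, C) = -677/224 + 5*C/48 (I(R, C) = -3 + (5*(1/(-5 + 1/(-2 + 5)) + C)/8)/6 = -3 + (5*(1/(-5 + 1/3) + C)/8)/6 = -3 + (5*(1/(-5 + ⅓) + C)/8)/6 = -3 + (5*(1/(-14/3) + C)/8)/6 = -3 + (5*(-3/14 + C)/8)/6 = -3 + (-15/112 + 5*C/8)/6 = -3 + (-5/224 + 5*C/48) = -677/224 + 5*C/48)
h + I(18, -14) = -17794 + (-677/224 + (5/48)*(-14)) = -17794 + (-677/224 - 35/24) = -17794 - 3011/672 = -11960579/672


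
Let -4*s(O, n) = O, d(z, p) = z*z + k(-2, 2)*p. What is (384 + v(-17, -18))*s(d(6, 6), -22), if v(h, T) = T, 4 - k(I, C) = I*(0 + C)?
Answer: -7686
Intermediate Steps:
k(I, C) = 4 - C*I (k(I, C) = 4 - I*(0 + C) = 4 - I*C = 4 - C*I)
d(z, p) = z² + 8*p (d(z, p) = z*z + (4 - 1*2*(-2))*p = z² + (4 + 4)*p = z² + 8*p)
s(O, n) = -O/4
(384 + v(-17, -18))*s(d(6, 6), -22) = (384 - 18)*(-(6² + 8*6)/4) = 366*(-(36 + 48)/4) = 366*(-¼*84) = 366*(-21) = -7686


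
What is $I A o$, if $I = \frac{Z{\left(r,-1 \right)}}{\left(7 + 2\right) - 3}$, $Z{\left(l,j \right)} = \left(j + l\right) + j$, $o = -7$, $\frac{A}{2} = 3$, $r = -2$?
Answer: $28$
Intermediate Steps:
$A = 6$ ($A = 2 \cdot 3 = 6$)
$Z{\left(l,j \right)} = l + 2 j$
$I = - \frac{2}{3}$ ($I = \frac{-2 + 2 \left(-1\right)}{\left(7 + 2\right) - 3} = \frac{-2 - 2}{9 - 3} = - \frac{4}{6} = \left(-4\right) \frac{1}{6} = - \frac{2}{3} \approx -0.66667$)
$I A o = \left(- \frac{2}{3}\right) 6 \left(-7\right) = \left(-4\right) \left(-7\right) = 28$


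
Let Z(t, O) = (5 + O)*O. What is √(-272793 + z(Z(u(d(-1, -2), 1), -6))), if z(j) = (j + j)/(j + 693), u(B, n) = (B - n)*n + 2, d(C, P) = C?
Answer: I*√14809658245/233 ≈ 522.3*I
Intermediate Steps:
u(B, n) = 2 + n*(B - n) (u(B, n) = n*(B - n) + 2 = 2 + n*(B - n))
Z(t, O) = O*(5 + O)
z(j) = 2*j/(693 + j) (z(j) = (2*j)/(693 + j) = 2*j/(693 + j))
√(-272793 + z(Z(u(d(-1, -2), 1), -6))) = √(-272793 + 2*(-6*(5 - 6))/(693 - 6*(5 - 6))) = √(-272793 + 2*(-6*(-1))/(693 - 6*(-1))) = √(-272793 + 2*6/(693 + 6)) = √(-272793 + 2*6/699) = √(-272793 + 2*6*(1/699)) = √(-272793 + 4/233) = √(-63560765/233) = I*√14809658245/233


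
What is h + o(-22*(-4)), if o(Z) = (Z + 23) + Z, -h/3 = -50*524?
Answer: 78799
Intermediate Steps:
h = 78600 (h = -(-150)*524 = -3*(-26200) = 78600)
o(Z) = 23 + 2*Z (o(Z) = (23 + Z) + Z = 23 + 2*Z)
h + o(-22*(-4)) = 78600 + (23 + 2*(-22*(-4))) = 78600 + (23 + 2*88) = 78600 + (23 + 176) = 78600 + 199 = 78799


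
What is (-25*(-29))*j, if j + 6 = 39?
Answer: 23925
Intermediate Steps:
j = 33 (j = -6 + 39 = 33)
(-25*(-29))*j = -25*(-29)*33 = 725*33 = 23925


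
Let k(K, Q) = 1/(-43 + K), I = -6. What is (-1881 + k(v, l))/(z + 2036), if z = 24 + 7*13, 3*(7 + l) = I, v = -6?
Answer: -92170/105399 ≈ -0.87449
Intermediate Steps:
l = -9 (l = -7 + (⅓)*(-6) = -7 - 2 = -9)
z = 115 (z = 24 + 91 = 115)
(-1881 + k(v, l))/(z + 2036) = (-1881 + 1/(-43 - 6))/(115 + 2036) = (-1881 + 1/(-49))/2151 = (-1881 - 1/49)*(1/2151) = -92170/49*1/2151 = -92170/105399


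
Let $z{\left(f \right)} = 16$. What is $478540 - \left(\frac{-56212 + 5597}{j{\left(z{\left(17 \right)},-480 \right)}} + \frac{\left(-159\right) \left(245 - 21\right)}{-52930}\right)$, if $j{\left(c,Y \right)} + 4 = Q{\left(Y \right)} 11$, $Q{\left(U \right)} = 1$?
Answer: $\frac{89991329019}{185255} \approx 4.8577 \cdot 10^{5}$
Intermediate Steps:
$j{\left(c,Y \right)} = 7$ ($j{\left(c,Y \right)} = -4 + 1 \cdot 11 = -4 + 11 = 7$)
$478540 - \left(\frac{-56212 + 5597}{j{\left(z{\left(17 \right)},-480 \right)}} + \frac{\left(-159\right) \left(245 - 21\right)}{-52930}\right) = 478540 - \left(\frac{-56212 + 5597}{7} + \frac{\left(-159\right) \left(245 - 21\right)}{-52930}\right) = 478540 - \left(\left(-50615\right) \frac{1}{7} + \left(-159\right) 224 \left(- \frac{1}{52930}\right)\right) = 478540 - \left(- \frac{50615}{7} - - \frac{17808}{26465}\right) = 478540 - \left(- \frac{50615}{7} + \frac{17808}{26465}\right) = 478540 - - \frac{1339401319}{185255} = 478540 + \frac{1339401319}{185255} = \frac{89991329019}{185255}$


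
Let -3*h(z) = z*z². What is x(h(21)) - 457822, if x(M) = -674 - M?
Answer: -455409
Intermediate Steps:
h(z) = -z³/3 (h(z) = -z*z²/3 = -z³/3)
x(h(21)) - 457822 = (-674 - (-1)*21³/3) - 457822 = (-674 - (-1)*9261/3) - 457822 = (-674 - 1*(-3087)) - 457822 = (-674 + 3087) - 457822 = 2413 - 457822 = -455409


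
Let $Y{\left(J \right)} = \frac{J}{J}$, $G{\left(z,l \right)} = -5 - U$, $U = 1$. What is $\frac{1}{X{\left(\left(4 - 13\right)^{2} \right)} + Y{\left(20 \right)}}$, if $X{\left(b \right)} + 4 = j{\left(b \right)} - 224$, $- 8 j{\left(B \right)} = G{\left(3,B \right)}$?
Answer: $- \frac{4}{905} \approx -0.0044199$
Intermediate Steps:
$G{\left(z,l \right)} = -6$ ($G{\left(z,l \right)} = -5 - 1 = -6$)
$j{\left(B \right)} = \frac{3}{4}$ ($j{\left(B \right)} = \left(- \frac{1}{8}\right) \left(-6\right) = \frac{3}{4}$)
$Y{\left(J \right)} = 1$
$X{\left(b \right)} = - \frac{909}{4}$ ($X{\left(b \right)} = -4 + \left(\frac{3}{4} - 224\right) = -4 - \frac{893}{4} = - \frac{909}{4}$)
$\frac{1}{X{\left(\left(4 - 13\right)^{2} \right)} + Y{\left(20 \right)}} = \frac{1}{- \frac{909}{4} + 1} = \frac{1}{- \frac{905}{4}} = - \frac{4}{905}$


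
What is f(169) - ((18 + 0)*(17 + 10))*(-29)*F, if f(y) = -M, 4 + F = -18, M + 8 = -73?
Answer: -309987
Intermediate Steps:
M = -81 (M = -8 - 73 = -81)
F = -22 (F = -4 - 18 = -22)
f(y) = 81 (f(y) = -1*(-81) = 81)
f(169) - ((18 + 0)*(17 + 10))*(-29)*F = 81 - ((18 + 0)*(17 + 10))*(-29)*(-22) = 81 - (18*27)*(-29)*(-22) = 81 - 486*(-29)*(-22) = 81 - (-14094)*(-22) = 81 - 1*310068 = 81 - 310068 = -309987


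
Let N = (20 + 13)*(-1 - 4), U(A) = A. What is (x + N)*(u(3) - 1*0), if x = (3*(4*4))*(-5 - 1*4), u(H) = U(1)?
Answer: -597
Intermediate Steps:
u(H) = 1
N = -165 (N = 33*(-5) = -165)
x = -432 (x = (3*16)*(-5 - 4) = 48*(-9) = -432)
(x + N)*(u(3) - 1*0) = (-432 - 165)*(1 - 1*0) = -597*(1 + 0) = -597*1 = -597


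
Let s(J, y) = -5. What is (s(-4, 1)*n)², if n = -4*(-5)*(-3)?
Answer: 90000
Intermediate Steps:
n = -60 (n = 20*(-3) = -60)
(s(-4, 1)*n)² = (-5*(-60))² = 300² = 90000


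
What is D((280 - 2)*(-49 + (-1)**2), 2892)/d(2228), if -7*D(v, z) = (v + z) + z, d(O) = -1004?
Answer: -270/251 ≈ -1.0757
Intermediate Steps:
D(v, z) = -2*z/7 - v/7 (D(v, z) = -((v + z) + z)/7 = -(v + 2*z)/7 = -2*z/7 - v/7)
D((280 - 2)*(-49 + (-1)**2), 2892)/d(2228) = (-2/7*2892 - (280 - 2)*(-49 + (-1)**2)/7)/(-1004) = (-5784/7 - 278*(-49 + 1)/7)*(-1/1004) = (-5784/7 - 278*(-48)/7)*(-1/1004) = (-5784/7 - 1/7*(-13344))*(-1/1004) = (-5784/7 + 13344/7)*(-1/1004) = 1080*(-1/1004) = -270/251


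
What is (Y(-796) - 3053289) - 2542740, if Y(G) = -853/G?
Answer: -4454438231/796 ≈ -5.5960e+6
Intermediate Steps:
(Y(-796) - 3053289) - 2542740 = (-853/(-796) - 3053289) - 2542740 = (-853*(-1/796) - 3053289) - 2542740 = (853/796 - 3053289) - 2542740 = -2430417191/796 - 2542740 = -4454438231/796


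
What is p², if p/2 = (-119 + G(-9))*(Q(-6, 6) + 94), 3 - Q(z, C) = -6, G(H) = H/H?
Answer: 590878864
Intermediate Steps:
G(H) = 1
Q(z, C) = 9 (Q(z, C) = 3 - 1*(-6) = 3 + 6 = 9)
p = -24308 (p = 2*((-119 + 1)*(9 + 94)) = 2*(-118*103) = 2*(-12154) = -24308)
p² = (-24308)² = 590878864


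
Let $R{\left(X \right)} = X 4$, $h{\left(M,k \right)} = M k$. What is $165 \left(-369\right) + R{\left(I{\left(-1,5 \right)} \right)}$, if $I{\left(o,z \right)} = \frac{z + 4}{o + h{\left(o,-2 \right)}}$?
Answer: $-60849$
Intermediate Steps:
$I{\left(o,z \right)} = - \frac{4 + z}{o}$ ($I{\left(o,z \right)} = \frac{z + 4}{o + o \left(-2\right)} = \frac{4 + z}{o - 2 o} = \frac{4 + z}{\left(-1\right) o} = \left(4 + z\right) \left(- \frac{1}{o}\right) = - \frac{4 + z}{o}$)
$R{\left(X \right)} = 4 X$
$165 \left(-369\right) + R{\left(I{\left(-1,5 \right)} \right)} = 165 \left(-369\right) + 4 \frac{-4 - 5}{-1} = -60885 + 4 \left(- (-4 - 5)\right) = -60885 + 4 \left(\left(-1\right) \left(-9\right)\right) = -60885 + 4 \cdot 9 = -60885 + 36 = -60849$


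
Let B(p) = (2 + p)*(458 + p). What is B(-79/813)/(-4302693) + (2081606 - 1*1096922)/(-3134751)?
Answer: -814354587232283/2590835434149987 ≈ -0.31432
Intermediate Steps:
B(-79/813)/(-4302693) + (2081606 - 1*1096922)/(-3134751) = (916 + (-79/813)**2 + 460*(-79/813))/(-4302693) + (2081606 - 1*1096922)/(-3134751) = (916 + (-79*1/813)**2 + 460*(-79*1/813))*(-1/4302693) + (2081606 - 1096922)*(-1/3134751) = (916 + (-79/813)**2 + 460*(-79/813))*(-1/4302693) + 984684*(-1/3134751) = (916 + 6241/660969 - 36340/813)*(-1/4302693) - 10588/33707 = (575909425/660969)*(-1/4302693) - 10588/33707 = -575909425/2843946689517 - 10588/33707 = -814354587232283/2590835434149987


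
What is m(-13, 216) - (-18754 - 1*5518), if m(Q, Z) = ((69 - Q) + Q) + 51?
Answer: 24392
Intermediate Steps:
m(Q, Z) = 120 (m(Q, Z) = 69 + 51 = 120)
m(-13, 216) - (-18754 - 1*5518) = 120 - (-18754 - 1*5518) = 120 - (-18754 - 5518) = 120 - 1*(-24272) = 120 + 24272 = 24392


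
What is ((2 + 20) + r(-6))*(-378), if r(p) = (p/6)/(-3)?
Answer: -8442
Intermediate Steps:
r(p) = -p/18 (r(p) = (p*(⅙))*(-⅓) = (p/6)*(-⅓) = -p/18)
((2 + 20) + r(-6))*(-378) = ((2 + 20) - 1/18*(-6))*(-378) = (22 + ⅓)*(-378) = (67/3)*(-378) = -8442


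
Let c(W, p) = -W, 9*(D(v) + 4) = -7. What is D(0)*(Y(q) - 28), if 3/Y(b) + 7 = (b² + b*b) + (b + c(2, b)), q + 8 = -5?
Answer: 380335/2844 ≈ 133.73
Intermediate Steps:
q = -13 (q = -8 - 5 = -13)
D(v) = -43/9 (D(v) = -4 + (⅑)*(-7) = -4 - 7/9 = -43/9)
Y(b) = 3/(-9 + b + 2*b²) (Y(b) = 3/(-7 + ((b² + b*b) + (b - 1*2))) = 3/(-7 + ((b² + b²) + (b - 2))) = 3/(-7 + (2*b² + (-2 + b))) = 3/(-7 + (-2 + b + 2*b²)) = 3/(-9 + b + 2*b²))
D(0)*(Y(q) - 28) = -43*(3/(-9 - 13 + 2*(-13)²) - 28)/9 = -43*(3/(-9 - 13 + 2*169) - 28)/9 = -43*(3/(-9 - 13 + 338) - 28)/9 = -43*(3/316 - 28)/9 = -43/9*(-8845/316) = 380335/2844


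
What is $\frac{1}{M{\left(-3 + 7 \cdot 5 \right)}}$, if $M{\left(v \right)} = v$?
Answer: $\frac{1}{32} \approx 0.03125$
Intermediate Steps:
$\frac{1}{M{\left(-3 + 7 \cdot 5 \right)}} = \frac{1}{-3 + 7 \cdot 5} = \frac{1}{-3 + 35} = \frac{1}{32}$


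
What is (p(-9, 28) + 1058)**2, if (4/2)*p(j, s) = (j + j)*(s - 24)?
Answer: 1044484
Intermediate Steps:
p(j, s) = j*(-24 + s) (p(j, s) = ((j + j)*(s - 24))/2 = ((2*j)*(-24 + s))/2 = (2*j*(-24 + s))/2 = j*(-24 + s))
(p(-9, 28) + 1058)**2 = (-9*(-24 + 28) + 1058)**2 = (-9*4 + 1058)**2 = (-36 + 1058)**2 = 1022**2 = 1044484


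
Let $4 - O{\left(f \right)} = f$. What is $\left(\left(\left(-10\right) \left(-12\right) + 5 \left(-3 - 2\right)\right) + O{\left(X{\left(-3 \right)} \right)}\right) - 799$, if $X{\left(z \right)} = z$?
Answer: $-697$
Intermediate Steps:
$O{\left(f \right)} = 4 - f$
$\left(\left(\left(-10\right) \left(-12\right) + 5 \left(-3 - 2\right)\right) + O{\left(X{\left(-3 \right)} \right)}\right) - 799 = \left(\left(\left(-10\right) \left(-12\right) + 5 \left(-3 - 2\right)\right) + \left(4 - -3\right)\right) - 799 = \left(\left(120 + 5 \left(-5\right)\right) + \left(4 + 3\right)\right) - 799 = \left(\left(120 - 25\right) + 7\right) - 799 = \left(95 + 7\right) - 799 = 102 - 799 = -697$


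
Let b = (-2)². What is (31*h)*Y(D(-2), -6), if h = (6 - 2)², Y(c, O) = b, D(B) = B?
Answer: 1984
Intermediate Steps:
b = 4
Y(c, O) = 4
h = 16 (h = 4² = 16)
(31*h)*Y(D(-2), -6) = (31*16)*4 = 496*4 = 1984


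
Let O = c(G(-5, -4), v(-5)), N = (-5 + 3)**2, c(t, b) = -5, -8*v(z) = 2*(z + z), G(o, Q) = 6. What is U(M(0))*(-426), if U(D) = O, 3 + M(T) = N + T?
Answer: 2130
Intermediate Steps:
v(z) = -z/2 (v(z) = -(z + z)/4 = -2*z/4 = -z/2)
N = 4 (N = (-2)**2 = 4)
O = -5
M(T) = 1 + T (M(T) = -3 + (4 + T) = 1 + T)
U(D) = -5
U(M(0))*(-426) = -5*(-426) = 2130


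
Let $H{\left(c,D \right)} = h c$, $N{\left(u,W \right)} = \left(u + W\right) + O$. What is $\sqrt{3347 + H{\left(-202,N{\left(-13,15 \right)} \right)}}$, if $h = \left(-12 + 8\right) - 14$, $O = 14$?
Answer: $\sqrt{6983} \approx 83.564$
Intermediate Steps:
$h = -18$ ($h = -4 - 14 = -18$)
$N{\left(u,W \right)} = 14 + W + u$ ($N{\left(u,W \right)} = \left(u + W\right) + 14 = \left(W + u\right) + 14 = 14 + W + u$)
$H{\left(c,D \right)} = - 18 c$
$\sqrt{3347 + H{\left(-202,N{\left(-13,15 \right)} \right)}} = \sqrt{3347 - -3636} = \sqrt{3347 + 3636} = \sqrt{6983}$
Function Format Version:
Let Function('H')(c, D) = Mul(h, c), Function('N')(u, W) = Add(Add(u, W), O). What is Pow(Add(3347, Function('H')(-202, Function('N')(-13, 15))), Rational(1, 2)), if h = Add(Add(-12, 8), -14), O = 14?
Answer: Pow(6983, Rational(1, 2)) ≈ 83.564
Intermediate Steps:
h = -18 (h = Add(-4, -14) = -18)
Function('N')(u, W) = Add(14, W, u) (Function('N')(u, W) = Add(Add(u, W), 14) = Add(Add(W, u), 14) = Add(14, W, u))
Function('H')(c, D) = Mul(-18, c)
Pow(Add(3347, Function('H')(-202, Function('N')(-13, 15))), Rational(1, 2)) = Pow(Add(3347, Mul(-18, -202)), Rational(1, 2)) = Pow(Add(3347, 3636), Rational(1, 2)) = Pow(6983, Rational(1, 2))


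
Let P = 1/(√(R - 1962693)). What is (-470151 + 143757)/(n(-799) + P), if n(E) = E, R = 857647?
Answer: 96061208971692/235154157149 - 108798*I*√1105046/235154157149 ≈ 408.5 - 0.00048636*I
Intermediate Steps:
P = -I*√1105046/1105046 (P = 1/(√(857647 - 1962693)) = 1/(√(-1105046)) = 1/(I*√1105046) = -I*√1105046/1105046 ≈ -0.00095128*I)
(-470151 + 143757)/(n(-799) + P) = (-470151 + 143757)/(-799 - I*√1105046/1105046) = -326394/(-799 - I*√1105046/1105046)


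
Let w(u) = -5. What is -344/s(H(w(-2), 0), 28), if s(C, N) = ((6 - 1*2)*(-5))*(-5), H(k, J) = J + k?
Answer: -86/25 ≈ -3.4400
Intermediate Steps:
s(C, N) = 100 (s(C, N) = ((6 - 2)*(-5))*(-5) = (4*(-5))*(-5) = -20*(-5) = 100)
-344/s(H(w(-2), 0), 28) = -344/100 = -344*1/100 = -86/25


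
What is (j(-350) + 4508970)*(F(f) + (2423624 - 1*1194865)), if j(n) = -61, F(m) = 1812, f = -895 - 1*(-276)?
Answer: 5548532657039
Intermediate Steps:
f = -619 (f = -895 + 276 = -619)
(j(-350) + 4508970)*(F(f) + (2423624 - 1*1194865)) = (-61 + 4508970)*(1812 + (2423624 - 1*1194865)) = 4508909*(1812 + (2423624 - 1194865)) = 4508909*(1812 + 1228759) = 4508909*1230571 = 5548532657039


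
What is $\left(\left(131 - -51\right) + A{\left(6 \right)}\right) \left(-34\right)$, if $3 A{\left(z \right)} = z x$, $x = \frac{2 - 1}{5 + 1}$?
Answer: $- \frac{18598}{3} \approx -6199.3$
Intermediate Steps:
$x = \frac{1}{6}$ ($x = 1 \cdot \frac{1}{6} = \frac{1}{6} \approx 0.16667$)
$A{\left(z \right)} = \frac{z}{18}$ ($A{\left(z \right)} = \frac{z \frac{1}{6}}{3} = \frac{\frac{1}{6} z}{3} = \frac{z}{18}$)
$\left(\left(131 - -51\right) + A{\left(6 \right)}\right) \left(-34\right) = \left(\left(131 - -51\right) + \frac{1}{18} \cdot 6\right) \left(-34\right) = \left(\left(131 + 51\right) + \frac{1}{3}\right) \left(-34\right) = \left(182 + \frac{1}{3}\right) \left(-34\right) = \frac{547}{3} \left(-34\right) = - \frac{18598}{3}$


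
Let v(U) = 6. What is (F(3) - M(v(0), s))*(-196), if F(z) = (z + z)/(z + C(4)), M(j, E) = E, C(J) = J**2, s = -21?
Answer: -79380/19 ≈ -4177.9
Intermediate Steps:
F(z) = 2*z/(16 + z) (F(z) = (z + z)/(z + 4**2) = (2*z)/(z + 16) = (2*z)/(16 + z) = 2*z/(16 + z))
(F(3) - M(v(0), s))*(-196) = (2*3/(16 + 3) - 1*(-21))*(-196) = (2*3/19 + 21)*(-196) = (2*3*(1/19) + 21)*(-196) = (6/19 + 21)*(-196) = (405/19)*(-196) = -79380/19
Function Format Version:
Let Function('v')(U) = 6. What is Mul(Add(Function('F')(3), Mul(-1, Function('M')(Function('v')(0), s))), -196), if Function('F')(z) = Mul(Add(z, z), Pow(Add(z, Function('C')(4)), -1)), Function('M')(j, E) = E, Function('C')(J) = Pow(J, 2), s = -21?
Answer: Rational(-79380, 19) ≈ -4177.9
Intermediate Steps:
Function('F')(z) = Mul(2, z, Pow(Add(16, z), -1)) (Function('F')(z) = Mul(Add(z, z), Pow(Add(z, Pow(4, 2)), -1)) = Mul(Mul(2, z), Pow(Add(z, 16), -1)) = Mul(Mul(2, z), Pow(Add(16, z), -1)) = Mul(2, z, Pow(Add(16, z), -1)))
Mul(Add(Function('F')(3), Mul(-1, Function('M')(Function('v')(0), s))), -196) = Mul(Add(Mul(2, 3, Pow(Add(16, 3), -1)), Mul(-1, -21)), -196) = Mul(Add(Mul(2, 3, Pow(19, -1)), 21), -196) = Mul(Add(Mul(2, 3, Rational(1, 19)), 21), -196) = Mul(Add(Rational(6, 19), 21), -196) = Mul(Rational(405, 19), -196) = Rational(-79380, 19)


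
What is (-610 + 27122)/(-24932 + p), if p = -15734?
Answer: -13256/20333 ≈ -0.65195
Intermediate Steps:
(-610 + 27122)/(-24932 + p) = (-610 + 27122)/(-24932 - 15734) = 26512/(-40666) = 26512*(-1/40666) = -13256/20333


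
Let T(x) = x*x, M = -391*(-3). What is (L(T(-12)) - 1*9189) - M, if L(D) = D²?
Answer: 10374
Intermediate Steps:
M = 1173
T(x) = x²
(L(T(-12)) - 1*9189) - M = (((-12)²)² - 1*9189) - 1*1173 = (144² - 9189) - 1173 = (20736 - 9189) - 1173 = 11547 - 1173 = 10374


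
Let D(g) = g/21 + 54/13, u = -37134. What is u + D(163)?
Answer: -10134329/273 ≈ -37122.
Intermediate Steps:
D(g) = 54/13 + g/21 (D(g) = g*(1/21) + 54*(1/13) = g/21 + 54/13 = 54/13 + g/21)
u + D(163) = -37134 + (54/13 + (1/21)*163) = -37134 + (54/13 + 163/21) = -37134 + 3253/273 = -10134329/273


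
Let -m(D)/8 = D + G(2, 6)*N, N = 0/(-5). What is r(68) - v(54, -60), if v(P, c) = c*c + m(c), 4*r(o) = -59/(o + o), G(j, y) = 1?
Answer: -2219579/544 ≈ -4080.1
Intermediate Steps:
N = 0 (N = 0*(-⅕) = 0)
r(o) = -59/(8*o) (r(o) = (-59/(o + o))/4 = (-59*1/(2*o))/4 = (-59/(2*o))/4 = -59/(8*o))
m(D) = -8*D (m(D) = -8*(D + 1*0) = -8*(D + 0) = -8*D)
v(P, c) = c² - 8*c (v(P, c) = c*c - 8*c = c² - 8*c)
r(68) - v(54, -60) = -59/8/68 - (-60)*(-8 - 60) = -59/8*1/68 - (-60)*(-68) = -59/544 - 1*4080 = -59/544 - 4080 = -2219579/544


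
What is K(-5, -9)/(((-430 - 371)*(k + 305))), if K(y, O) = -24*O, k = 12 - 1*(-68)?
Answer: -24/34265 ≈ -0.00070042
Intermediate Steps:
k = 80 (k = 12 + 68 = 80)
K(-5, -9)/(((-430 - 371)*(k + 305))) = (-24*(-9))/(((-430 - 371)*(80 + 305))) = 216/((-801*385)) = 216/(-308385) = 216*(-1/308385) = -24/34265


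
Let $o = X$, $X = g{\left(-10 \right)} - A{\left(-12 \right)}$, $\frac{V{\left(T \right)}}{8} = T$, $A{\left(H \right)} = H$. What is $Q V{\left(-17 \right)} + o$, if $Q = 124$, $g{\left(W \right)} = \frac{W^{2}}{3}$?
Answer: $- \frac{50456}{3} \approx -16819.0$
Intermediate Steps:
$g{\left(W \right)} = \frac{W^{2}}{3}$ ($g{\left(W \right)} = W^{2} \cdot \frac{1}{3} = \frac{W^{2}}{3}$)
$V{\left(T \right)} = 8 T$
$X = \frac{136}{3}$ ($X = \frac{\left(-10\right)^{2}}{3} - -12 = \frac{1}{3} \cdot 100 + 12 = \frac{100}{3} + 12 = \frac{136}{3} \approx 45.333$)
$o = \frac{136}{3} \approx 45.333$
$Q V{\left(-17 \right)} + o = 124 \cdot 8 \left(-17\right) + \frac{136}{3} = 124 \left(-136\right) + \frac{136}{3} = -16864 + \frac{136}{3} = - \frac{50456}{3}$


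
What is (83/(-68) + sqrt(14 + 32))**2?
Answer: 219593/4624 - 83*sqrt(46)/34 ≈ 30.933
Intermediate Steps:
(83/(-68) + sqrt(14 + 32))**2 = (83*(-1/68) + sqrt(46))**2 = (-83/68 + sqrt(46))**2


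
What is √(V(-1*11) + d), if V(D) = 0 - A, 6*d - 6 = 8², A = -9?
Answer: √186/3 ≈ 4.5461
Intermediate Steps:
d = 35/3 (d = 1 + (⅙)*8² = 1 + (⅙)*64 = 1 + 32/3 = 35/3 ≈ 11.667)
V(D) = 9 (V(D) = 0 - 1*(-9) = 0 + 9 = 9)
√(V(-1*11) + d) = √(9 + 35/3) = √(62/3) = √186/3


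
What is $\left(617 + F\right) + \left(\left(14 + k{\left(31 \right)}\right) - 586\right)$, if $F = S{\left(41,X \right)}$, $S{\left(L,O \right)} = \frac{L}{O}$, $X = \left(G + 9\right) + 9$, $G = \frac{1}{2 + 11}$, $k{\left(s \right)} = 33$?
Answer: $\frac{18863}{235} \approx 80.268$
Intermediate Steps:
$G = \frac{1}{13} \approx 0.076923$
$X = \frac{235}{13}$ ($X = \left(\frac{1}{13} + 9\right) + 9 = \frac{118}{13} + 9 = \frac{235}{13} \approx 18.077$)
$F = \frac{533}{235}$ ($F = \frac{41}{\frac{235}{13}} = 41 \cdot \frac{13}{235} = \frac{533}{235} \approx 2.2681$)
$\left(617 + F\right) + \left(\left(14 + k{\left(31 \right)}\right) - 586\right) = \left(617 + \frac{533}{235}\right) + \left(\left(14 + 33\right) - 586\right) = \frac{145528}{235} + \left(47 - 586\right) = \frac{145528}{235} - 539 = \frac{18863}{235}$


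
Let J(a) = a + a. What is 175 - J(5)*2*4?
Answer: 95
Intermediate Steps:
J(a) = 2*a
175 - J(5)*2*4 = 175 - (2*5)*2*4 = 175 - 10*2*4 = 175 - 20*4 = 175 - 1*80 = 175 - 80 = 95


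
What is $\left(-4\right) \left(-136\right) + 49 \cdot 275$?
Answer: $14019$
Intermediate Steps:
$\left(-4\right) \left(-136\right) + 49 \cdot 275 = 544 + 13475 = 14019$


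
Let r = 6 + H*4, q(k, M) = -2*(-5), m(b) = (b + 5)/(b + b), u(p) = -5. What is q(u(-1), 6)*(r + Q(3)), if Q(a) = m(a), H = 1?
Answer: 340/3 ≈ 113.33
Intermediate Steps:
m(b) = (5 + b)/(2*b) (m(b) = (5 + b)/((2*b)) = (5 + b)*(1/(2*b)) = (5 + b)/(2*b))
Q(a) = (5 + a)/(2*a)
q(k, M) = 10
r = 10 (r = 6 + 1*4 = 6 + 4 = 10)
q(u(-1), 6)*(r + Q(3)) = 10*(10 + (1/2)*(5 + 3)/3) = 10*(10 + (1/2)*(1/3)*8) = 10*(10 + 4/3) = 10*(34/3) = 340/3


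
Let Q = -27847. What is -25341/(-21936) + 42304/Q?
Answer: -74103239/203617264 ≈ -0.36393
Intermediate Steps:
-25341/(-21936) + 42304/Q = -25341/(-21936) + 42304/(-27847) = -25341*(-1/21936) + 42304*(-1/27847) = 8447/7312 - 42304/27847 = -74103239/203617264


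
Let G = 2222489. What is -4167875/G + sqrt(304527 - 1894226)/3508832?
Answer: -4167875/2222489 + I*sqrt(1589699)/3508832 ≈ -1.8753 + 0.00035933*I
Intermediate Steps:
-4167875/G + sqrt(304527 - 1894226)/3508832 = -4167875/2222489 + sqrt(304527 - 1894226)/3508832 = -4167875*1/2222489 + sqrt(-1589699)*(1/3508832) = -4167875/2222489 + (I*sqrt(1589699))*(1/3508832) = -4167875/2222489 + I*sqrt(1589699)/3508832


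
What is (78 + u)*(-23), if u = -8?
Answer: -1610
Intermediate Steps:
(78 + u)*(-23) = (78 - 8)*(-23) = 70*(-23) = -1610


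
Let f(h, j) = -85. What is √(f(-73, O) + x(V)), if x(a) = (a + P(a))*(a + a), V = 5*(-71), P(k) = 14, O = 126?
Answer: 5*√9681 ≈ 491.96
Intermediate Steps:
V = -355
x(a) = 2*a*(14 + a) (x(a) = (a + 14)*(a + a) = (14 + a)*(2*a) = 2*a*(14 + a))
√(f(-73, O) + x(V)) = √(-85 + 2*(-355)*(14 - 355)) = √(-85 + 2*(-355)*(-341)) = √(-85 + 242110) = √242025 = 5*√9681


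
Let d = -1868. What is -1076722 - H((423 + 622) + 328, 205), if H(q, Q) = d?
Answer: -1074854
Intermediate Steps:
H(q, Q) = -1868
-1076722 - H((423 + 622) + 328, 205) = -1076722 - 1*(-1868) = -1076722 + 1868 = -1074854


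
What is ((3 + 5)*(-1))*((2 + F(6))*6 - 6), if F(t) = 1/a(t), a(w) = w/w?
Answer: -96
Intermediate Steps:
a(w) = 1
F(t) = 1 (F(t) = 1/1 = 1)
((3 + 5)*(-1))*((2 + F(6))*6 - 6) = ((3 + 5)*(-1))*((2 + 1)*6 - 6) = (8*(-1))*(3*6 - 6) = -8*(18 - 6) = -8*12 = -96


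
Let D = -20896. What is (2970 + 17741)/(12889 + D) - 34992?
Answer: -280201655/8007 ≈ -34995.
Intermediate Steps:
(2970 + 17741)/(12889 + D) - 34992 = (2970 + 17741)/(12889 - 20896) - 34992 = 20711/(-8007) - 34992 = 20711*(-1/8007) - 34992 = -20711/8007 - 34992 = -280201655/8007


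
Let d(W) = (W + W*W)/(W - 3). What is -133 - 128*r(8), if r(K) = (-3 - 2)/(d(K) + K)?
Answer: -731/7 ≈ -104.43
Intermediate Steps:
d(W) = (W + W**2)/(-3 + W)
r(K) = -5/(K + K*(1 + K)/(-3 + K)) (r(K) = (-3 - 2)/(K*(1 + K)/(-3 + K) + K) = -5/(K + K*(1 + K)/(-3 + K)))
-133 - 128*r(8) = -133 - 320*(3 - 1*8)/(8*(-1 + 8)) = -133 - 320*(3 - 8)/(8*7) = -133 - 320*(-5)/(8*7) = -133 - 128*(-25/112) = -133 + 200/7 = -731/7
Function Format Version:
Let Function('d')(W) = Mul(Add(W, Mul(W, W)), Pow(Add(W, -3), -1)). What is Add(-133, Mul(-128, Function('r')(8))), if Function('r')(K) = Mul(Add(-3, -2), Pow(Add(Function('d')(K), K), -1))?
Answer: Rational(-731, 7) ≈ -104.43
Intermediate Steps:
Function('d')(W) = Mul(Pow(Add(-3, W), -1), Add(W, Pow(W, 2))) (Function('d')(W) = Mul(Add(W, Pow(W, 2)), Pow(Add(-3, W), -1)) = Mul(Pow(Add(-3, W), -1), Add(W, Pow(W, 2))))
Function('r')(K) = Mul(-5, Pow(Add(K, Mul(K, Pow(Add(-3, K), -1), Add(1, K))), -1)) (Function('r')(K) = Mul(Add(-3, -2), Pow(Add(Mul(K, Pow(Add(-3, K), -1), Add(1, K)), K), -1)) = Mul(-5, Pow(Add(K, Mul(K, Pow(Add(-3, K), -1), Add(1, K))), -1)))
Add(-133, Mul(-128, Function('r')(8))) = Add(-133, Mul(-128, Mul(Rational(5, 2), Pow(8, -1), Pow(Add(-1, 8), -1), Add(3, Mul(-1, 8))))) = Add(-133, Mul(-128, Mul(Rational(5, 2), Rational(1, 8), Pow(7, -1), Add(3, -8)))) = Add(-133, Mul(-128, Mul(Rational(5, 2), Rational(1, 8), Rational(1, 7), -5))) = Add(-133, Mul(-128, Rational(-25, 112))) = Add(-133, Rational(200, 7)) = Rational(-731, 7)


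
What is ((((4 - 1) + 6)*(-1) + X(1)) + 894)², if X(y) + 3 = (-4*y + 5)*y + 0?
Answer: 779689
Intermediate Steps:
X(y) = -3 + y*(5 - 4*y) (X(y) = -3 + ((-4*y + 5)*y + 0) = -3 + ((5 - 4*y)*y + 0) = -3 + (y*(5 - 4*y) + 0) = -3 + y*(5 - 4*y))
((((4 - 1) + 6)*(-1) + X(1)) + 894)² = ((((4 - 1) + 6)*(-1) + (-3 - 4*1² + 5*1)) + 894)² = (((3 + 6)*(-1) + (-3 - 4*1 + 5)) + 894)² = ((9*(-1) + (-3 - 4 + 5)) + 894)² = ((-9 - 2) + 894)² = (-11 + 894)² = 883² = 779689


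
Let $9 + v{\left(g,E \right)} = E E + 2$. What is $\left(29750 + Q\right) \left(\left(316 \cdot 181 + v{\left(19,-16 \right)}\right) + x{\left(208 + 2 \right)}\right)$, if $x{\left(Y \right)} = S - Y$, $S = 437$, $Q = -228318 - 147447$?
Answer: $-19955377080$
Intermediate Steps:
$Q = -375765$
$x{\left(Y \right)} = 437 - Y$
$v{\left(g,E \right)} = -7 + E^{2}$ ($v{\left(g,E \right)} = -9 + \left(E E + 2\right) = -9 + \left(E^{2} + 2\right) = -9 + \left(2 + E^{2}\right) = -7 + E^{2}$)
$\left(29750 + Q\right) \left(\left(316 \cdot 181 + v{\left(19,-16 \right)}\right) + x{\left(208 + 2 \right)}\right) = \left(29750 - 375765\right) \left(\left(316 \cdot 181 - \left(7 - \left(-16\right)^{2}\right)\right) + \left(437 - \left(208 + 2\right)\right)\right) = - 346015 \left(\left(57196 + \left(-7 + 256\right)\right) + \left(437 - 210\right)\right) = - 346015 \left(\left(57196 + 249\right) + \left(437 - 210\right)\right) = - 346015 \left(57445 + 227\right) = \left(-346015\right) 57672 = -19955377080$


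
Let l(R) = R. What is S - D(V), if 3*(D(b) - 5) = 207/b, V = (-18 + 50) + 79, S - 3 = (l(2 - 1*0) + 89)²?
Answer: 306300/37 ≈ 8278.4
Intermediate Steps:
S = 8284 (S = 3 + ((2 - 1*0) + 89)² = 3 + ((2 + 0) + 89)² = 3 + (2 + 89)² = 3 + 91² = 3 + 8281 = 8284)
V = 111 (V = 32 + 79 = 111)
D(b) = 5 + 69/b (D(b) = 5 + (207/b)/3 = 5 + 69/b)
S - D(V) = 8284 - (5 + 69/111) = 8284 - (5 + 69*(1/111)) = 8284 - (5 + 23/37) = 8284 - 1*208/37 = 8284 - 208/37 = 306300/37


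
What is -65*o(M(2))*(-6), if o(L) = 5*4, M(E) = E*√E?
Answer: 7800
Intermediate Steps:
M(E) = E^(3/2)
o(L) = 20
-65*o(M(2))*(-6) = -65*20*(-6) = -1300*(-6) = 7800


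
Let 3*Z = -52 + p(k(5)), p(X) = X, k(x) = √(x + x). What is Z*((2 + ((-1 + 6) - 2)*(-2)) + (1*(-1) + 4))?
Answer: 52/3 - √10/3 ≈ 16.279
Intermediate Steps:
k(x) = √2*√x (k(x) = √(2*x) = √2*√x)
Z = -52/3 + √10/3 (Z = (-52 + √2*√5)/3 = (-52 + √10)/3 = -52/3 + √10/3 ≈ -16.279)
Z*((2 + ((-1 + 6) - 2)*(-2)) + (1*(-1) + 4)) = (-52/3 + √10/3)*((2 + ((-1 + 6) - 2)*(-2)) + (1*(-1) + 4)) = (-52/3 + √10/3)*((2 + (5 - 2)*(-2)) + (-1 + 4)) = (-52/3 + √10/3)*((2 + 3*(-2)) + 3) = (-52/3 + √10/3)*((2 - 6) + 3) = (-52/3 + √10/3)*(-4 + 3) = (-52/3 + √10/3)*(-1) = 52/3 - √10/3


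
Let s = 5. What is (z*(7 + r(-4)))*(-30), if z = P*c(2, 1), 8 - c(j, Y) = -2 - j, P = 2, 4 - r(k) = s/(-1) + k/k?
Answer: -10800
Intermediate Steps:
r(k) = 8 (r(k) = 4 - (5/(-1) + k/k) = 4 - (5*(-1) + 1) = 4 - (-5 + 1) = 4 - 1*(-4) = 4 + 4 = 8)
c(j, Y) = 10 + j (c(j, Y) = 8 - (-2 - j) = 8 + (2 + j) = 10 + j)
z = 24 (z = 2*(10 + 2) = 2*12 = 24)
(z*(7 + r(-4)))*(-30) = (24*(7 + 8))*(-30) = (24*15)*(-30) = 360*(-30) = -10800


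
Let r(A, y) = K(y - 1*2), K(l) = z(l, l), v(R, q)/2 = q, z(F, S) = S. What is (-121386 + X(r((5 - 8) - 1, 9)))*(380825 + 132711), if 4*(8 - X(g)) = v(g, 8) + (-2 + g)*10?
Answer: -62340445952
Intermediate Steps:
v(R, q) = 2*q
K(l) = l
r(A, y) = -2 + y (r(A, y) = y - 1*2 = y - 2 = -2 + y)
X(g) = 9 - 5*g/2 (X(g) = 8 - (2*8 + (-2 + g)*10)/4 = 8 - (16 + (-20 + 10*g))/4 = 8 - (-4 + 10*g)/4 = 8 + (1 - 5*g/2) = 9 - 5*g/2)
(-121386 + X(r((5 - 8) - 1, 9)))*(380825 + 132711) = (-121386 + (9 - 5*(-2 + 9)/2))*(380825 + 132711) = (-121386 + (9 - 5/2*7))*513536 = (-121386 + (9 - 35/2))*513536 = (-121386 - 17/2)*513536 = -242789/2*513536 = -62340445952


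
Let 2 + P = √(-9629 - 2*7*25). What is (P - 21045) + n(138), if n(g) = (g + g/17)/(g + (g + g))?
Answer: -357793/17 + I*√9979 ≈ -21047.0 + 99.895*I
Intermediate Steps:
n(g) = 6/17 (n(g) = (g + g*(1/17))/(g + 2*g) = (g + g/17)/((3*g)) = (18*g/17)*(1/(3*g)) = 6/17)
P = -2 + I*√9979 (P = -2 + √(-9629 - 2*7*25) = -2 + √(-9629 - 14*25) = -2 + √(-9629 - 350) = -2 + √(-9979) = -2 + I*√9979 ≈ -2.0 + 99.895*I)
(P - 21045) + n(138) = ((-2 + I*√9979) - 21045) + 6/17 = (-21047 + I*√9979) + 6/17 = -357793/17 + I*√9979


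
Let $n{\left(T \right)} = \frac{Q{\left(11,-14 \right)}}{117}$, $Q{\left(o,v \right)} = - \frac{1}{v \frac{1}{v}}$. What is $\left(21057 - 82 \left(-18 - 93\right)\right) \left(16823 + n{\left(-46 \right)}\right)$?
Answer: $\frac{6595739790}{13} \approx 5.0736 \cdot 10^{8}$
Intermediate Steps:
$Q{\left(o,v \right)} = -1$ ($Q{\left(o,v \right)} = - 1^{-1} = \left(-1\right) 1 = -1$)
$n{\left(T \right)} = - \frac{1}{117}$
$\left(21057 - 82 \left(-18 - 93\right)\right) \left(16823 + n{\left(-46 \right)}\right) = \left(21057 - 82 \left(-18 - 93\right)\right) \left(16823 - \frac{1}{117}\right) = \left(21057 - -9102\right) \frac{1968290}{117} = \left(21057 + 9102\right) \frac{1968290}{117} = 30159 \cdot \frac{1968290}{117} = \frac{6595739790}{13}$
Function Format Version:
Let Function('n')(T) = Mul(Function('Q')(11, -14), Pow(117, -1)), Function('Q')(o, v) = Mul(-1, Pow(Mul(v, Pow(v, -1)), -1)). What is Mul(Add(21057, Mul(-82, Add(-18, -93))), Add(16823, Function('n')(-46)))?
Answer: Rational(6595739790, 13) ≈ 5.0736e+8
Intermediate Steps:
Function('Q')(o, v) = -1 (Function('Q')(o, v) = Mul(-1, Pow(1, -1)) = Mul(-1, 1) = -1)
Function('n')(T) = Rational(-1, 117) (Function('n')(T) = Mul(-1, Pow(117, -1)) = Mul(-1, Rational(1, 117)) = Rational(-1, 117))
Mul(Add(21057, Mul(-82, Add(-18, -93))), Add(16823, Function('n')(-46))) = Mul(Add(21057, Mul(-82, Add(-18, -93))), Add(16823, Rational(-1, 117))) = Mul(Add(21057, Mul(-82, -111)), Rational(1968290, 117)) = Mul(Add(21057, 9102), Rational(1968290, 117)) = Mul(30159, Rational(1968290, 117)) = Rational(6595739790, 13)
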